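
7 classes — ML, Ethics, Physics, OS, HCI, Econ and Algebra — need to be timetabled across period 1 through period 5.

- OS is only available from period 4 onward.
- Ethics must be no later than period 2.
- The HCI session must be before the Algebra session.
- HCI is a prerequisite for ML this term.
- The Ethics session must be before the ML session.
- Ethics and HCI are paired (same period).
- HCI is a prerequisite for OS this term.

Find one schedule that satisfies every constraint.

HCI -> period 1, Ethics -> period 1, Econ -> period 1, Algebra -> period 2, ML -> period 2, OS -> period 4, Physics -> period 1

Checking: HCI(period 1) before OS(period 4); HCI(period 1) before Algebra(period 2); Ethics(period 1) before ML(period 2); HCI(period 1) before ML(period 2); Ethics = HCI = period 1; OS=period 4 in [period 4,period 5]; Ethics=period 1 in [period 1,period 2].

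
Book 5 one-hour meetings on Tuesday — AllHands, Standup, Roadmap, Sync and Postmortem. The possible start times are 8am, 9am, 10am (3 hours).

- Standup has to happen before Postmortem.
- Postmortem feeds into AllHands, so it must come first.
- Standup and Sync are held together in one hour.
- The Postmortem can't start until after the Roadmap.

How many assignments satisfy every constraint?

Enumerating: Postmortem=9am, AllHands=10am, Roadmap=8am, Sync=8am, Standup=8am.

1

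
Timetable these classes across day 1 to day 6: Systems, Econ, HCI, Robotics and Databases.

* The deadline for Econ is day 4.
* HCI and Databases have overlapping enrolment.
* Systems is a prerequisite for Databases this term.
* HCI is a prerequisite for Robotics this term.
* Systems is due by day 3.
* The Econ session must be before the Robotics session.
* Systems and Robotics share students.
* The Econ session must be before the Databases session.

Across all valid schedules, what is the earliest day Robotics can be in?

day 2

Precedence pushes Robotics to at least day 2.
Robotics at day 2 is achievable: HCI -> day 1; Econ -> day 1; Databases -> day 2; Systems -> day 1; Robotics -> day 2.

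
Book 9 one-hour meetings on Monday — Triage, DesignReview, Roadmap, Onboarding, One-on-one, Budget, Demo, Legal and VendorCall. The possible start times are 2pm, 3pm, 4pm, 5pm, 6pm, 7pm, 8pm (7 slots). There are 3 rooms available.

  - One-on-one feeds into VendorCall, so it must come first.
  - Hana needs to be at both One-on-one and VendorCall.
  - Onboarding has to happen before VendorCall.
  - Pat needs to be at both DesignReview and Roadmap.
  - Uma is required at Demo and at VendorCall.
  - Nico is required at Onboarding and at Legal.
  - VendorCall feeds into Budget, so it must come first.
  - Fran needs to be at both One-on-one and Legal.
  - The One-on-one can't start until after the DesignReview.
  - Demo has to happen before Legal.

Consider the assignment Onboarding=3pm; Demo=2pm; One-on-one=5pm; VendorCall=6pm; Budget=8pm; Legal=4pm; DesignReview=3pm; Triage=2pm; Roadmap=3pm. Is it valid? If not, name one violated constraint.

No — it violates: Pat needs to be at both DesignReview and Roadmap

Demo has to happen before Legal — holds.
Fran needs to be at both One-on-one and Legal — holds.
One-on-one feeds into VendorCall, so it must come first — holds.
Onboarding has to happen before VendorCall — holds.
Hana needs to be at both One-on-one and VendorCall — holds.
Nico is required at Onboarding and at Legal — holds.
Pat needs to be at both DesignReview and Roadmap — violated.
Uma is required at Demo and at VendorCall — holds.
The One-on-one can't start until after the DesignReview — holds.
There are 3 rooms available — holds.
VendorCall feeds into Budget, so it must come first — holds.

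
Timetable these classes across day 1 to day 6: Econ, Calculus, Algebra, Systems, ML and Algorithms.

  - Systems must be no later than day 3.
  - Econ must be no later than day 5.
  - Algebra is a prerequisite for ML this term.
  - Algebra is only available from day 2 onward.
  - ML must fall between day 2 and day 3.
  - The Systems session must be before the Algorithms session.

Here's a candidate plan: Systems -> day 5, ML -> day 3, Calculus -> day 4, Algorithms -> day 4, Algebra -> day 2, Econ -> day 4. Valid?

ML must fall between day 2 and day 3 — holds.
The Systems session must be before the Algorithms session — violated.
Algebra is only available from day 2 onward — holds.
Systems must be no later than day 3 — violated.
Algebra is a prerequisite for ML this term — holds.
Econ must be no later than day 5 — holds.

No — it violates: Systems must be no later than day 3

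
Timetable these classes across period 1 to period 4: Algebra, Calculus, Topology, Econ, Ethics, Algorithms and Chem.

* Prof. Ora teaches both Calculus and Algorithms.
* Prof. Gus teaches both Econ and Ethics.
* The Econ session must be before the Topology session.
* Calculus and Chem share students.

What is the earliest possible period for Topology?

Precedence pushes Topology to at least period 2.
Topology at period 2 is achievable: Calculus in period 1; Algorithms in period 2; Topology in period 2; Econ in period 1; Ethics in period 2; Algebra in period 1; Chem in period 2.

period 2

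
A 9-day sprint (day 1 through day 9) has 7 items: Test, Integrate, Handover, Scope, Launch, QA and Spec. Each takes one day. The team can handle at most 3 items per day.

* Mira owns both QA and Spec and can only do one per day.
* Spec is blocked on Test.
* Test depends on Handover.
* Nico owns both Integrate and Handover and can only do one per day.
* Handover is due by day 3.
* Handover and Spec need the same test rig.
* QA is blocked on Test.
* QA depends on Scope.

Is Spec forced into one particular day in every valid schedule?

No

Spec can be day 3 (e.g. Test -> day 2; QA -> day 4; Integrate -> day 2; Spec -> day 3; Scope -> day 1; Handover -> day 1; Launch -> day 1) or day 4 (e.g. Launch=day 1, Spec=day 4, Handover=day 1, QA=day 3, Test=day 2, Integrate=day 2, Scope=day 1).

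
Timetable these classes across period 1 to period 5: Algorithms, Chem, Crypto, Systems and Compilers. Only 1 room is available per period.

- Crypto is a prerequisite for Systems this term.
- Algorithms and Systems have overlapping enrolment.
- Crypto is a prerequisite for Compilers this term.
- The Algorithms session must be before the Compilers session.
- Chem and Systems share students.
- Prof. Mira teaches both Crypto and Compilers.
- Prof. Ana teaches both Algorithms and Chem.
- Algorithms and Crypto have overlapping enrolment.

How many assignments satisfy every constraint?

25

Splitting on Algorithms: it can be period 1 (8), period 2 (8), period 3 (6), period 4 (3). Listing each branch's schedules as (Chem, Crypto, Systems, Compilers) by period number:
Algorithms=period 1: (2,3,4,5) (2,3,5,4) (3,2,4,5) (3,2,5,4) (4,2,3,5) (4,2,5,3) (5,2,3,4) (5,2,4,3) — 8.
Algorithms=period 2: (1,3,4,5) (1,3,5,4) (3,1,4,5) (3,1,5,4) (4,1,3,5) (4,1,5,3) (5,1,3,4) (5,1,4,3) — 8.
Algorithms=period 3: (1,2,4,5) (1,2,5,4) (2,1,4,5) (2,1,5,4) (4,1,2,5) (5,1,2,4) — 6.
Algorithms=period 4: (1,2,3,5) (2,1,3,5) (3,1,2,5) — 3.
Summing: 8 + 8 + 6 + 3 = 25.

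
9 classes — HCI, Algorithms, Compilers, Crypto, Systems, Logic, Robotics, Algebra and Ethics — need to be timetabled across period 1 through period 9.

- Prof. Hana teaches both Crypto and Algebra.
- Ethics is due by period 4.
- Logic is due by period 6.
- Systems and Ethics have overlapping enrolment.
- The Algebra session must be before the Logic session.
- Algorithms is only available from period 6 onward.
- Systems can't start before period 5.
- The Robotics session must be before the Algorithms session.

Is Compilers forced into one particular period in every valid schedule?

Compilers can be period 1 (e.g. Algorithms=period 6; Logic=period 2; Crypto=period 2; Robotics=period 1; Systems=period 5; Ethics=period 1; Algebra=period 1; Compilers=period 1; HCI=period 1) or period 2 (e.g. Ethics in period 1; Crypto in period 2; Logic in period 2; Algorithms in period 6; Systems in period 5; Robotics in period 1; HCI in period 1; Compilers in period 2; Algebra in period 1).

No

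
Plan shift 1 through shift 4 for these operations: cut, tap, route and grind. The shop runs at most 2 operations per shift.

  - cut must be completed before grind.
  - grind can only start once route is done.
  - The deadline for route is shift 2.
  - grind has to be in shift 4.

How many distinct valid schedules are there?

Splitting on cut: it can be shift 1 (7), shift 2 (7), shift 3 (8). Listing each branch's schedules as (tap, route, grind) by shift number:
cut=shift 1: (1,2,4) (2,1,4) (2,2,4) (3,1,4) (3,2,4) (4,1,4) (4,2,4) — 7.
cut=shift 2: (1,1,4) (1,2,4) (2,1,4) (3,1,4) (3,2,4) (4,1,4) (4,2,4) — 7.
cut=shift 3: (1,1,4) (1,2,4) (2,1,4) (2,2,4) (3,1,4) (3,2,4) (4,1,4) (4,2,4) — 8.
Summing: 7 + 7 + 8 = 22.

22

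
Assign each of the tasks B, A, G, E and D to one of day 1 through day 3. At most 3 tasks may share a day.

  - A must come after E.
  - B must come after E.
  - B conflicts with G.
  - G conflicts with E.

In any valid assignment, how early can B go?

day 2

Precedence pushes B to at least day 2.
B at day 2 is achievable: B=day 2, A=day 2, D=day 1, E=day 1, G=day 3.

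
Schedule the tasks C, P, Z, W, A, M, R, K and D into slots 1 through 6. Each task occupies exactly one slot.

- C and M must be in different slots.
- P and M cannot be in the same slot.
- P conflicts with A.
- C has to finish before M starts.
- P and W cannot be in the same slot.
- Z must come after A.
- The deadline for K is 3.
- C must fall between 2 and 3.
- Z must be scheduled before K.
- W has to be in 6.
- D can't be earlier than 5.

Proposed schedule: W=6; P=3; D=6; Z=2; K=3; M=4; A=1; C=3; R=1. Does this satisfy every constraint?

W has to be in 6 — holds.
P and W cannot be in the same slot — holds.
The deadline for K is 3 — holds.
Z must come after A — holds.
C must fall between 2 and 3 — holds.
C has to finish before M starts — holds.
Z must be scheduled before K — holds.
P and M cannot be in the same slot — holds.
C and M must be in different slots — holds.
P conflicts with A — holds.
D can't be earlier than 5 — holds.

Yes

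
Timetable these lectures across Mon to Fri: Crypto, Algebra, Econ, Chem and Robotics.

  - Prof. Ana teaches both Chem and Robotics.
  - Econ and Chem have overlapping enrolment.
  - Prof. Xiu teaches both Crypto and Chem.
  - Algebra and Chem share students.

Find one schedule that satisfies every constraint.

Chem -> Tue; Robotics -> Mon; Crypto -> Mon; Econ -> Mon; Algebra -> Mon

Checking: Econ(Mon) != Chem(Tue); Chem(Tue) != Robotics(Mon); Crypto(Mon) != Chem(Tue); Algebra(Mon) != Chem(Tue).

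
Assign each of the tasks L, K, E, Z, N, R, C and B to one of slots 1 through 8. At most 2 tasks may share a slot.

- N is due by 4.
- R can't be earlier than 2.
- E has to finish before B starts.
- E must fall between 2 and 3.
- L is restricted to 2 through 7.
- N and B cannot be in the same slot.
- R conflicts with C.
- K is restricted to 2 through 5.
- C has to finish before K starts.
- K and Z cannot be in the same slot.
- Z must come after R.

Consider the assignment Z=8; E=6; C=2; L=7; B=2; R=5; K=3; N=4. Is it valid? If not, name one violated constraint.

At most 2 tasks may share a slot — holds.
R can't be earlier than 2 — holds.
K and Z cannot be in the same slot — holds.
E has to finish before B starts — violated.
Z must come after R — holds.
N is due by 4 — holds.
L is restricted to 2 through 7 — holds.
C has to finish before K starts — holds.
E must fall between 2 and 3 — violated.
N and B cannot be in the same slot — holds.
R conflicts with C — holds.
K is restricted to 2 through 5 — holds.

No — it violates: E has to finish before B starts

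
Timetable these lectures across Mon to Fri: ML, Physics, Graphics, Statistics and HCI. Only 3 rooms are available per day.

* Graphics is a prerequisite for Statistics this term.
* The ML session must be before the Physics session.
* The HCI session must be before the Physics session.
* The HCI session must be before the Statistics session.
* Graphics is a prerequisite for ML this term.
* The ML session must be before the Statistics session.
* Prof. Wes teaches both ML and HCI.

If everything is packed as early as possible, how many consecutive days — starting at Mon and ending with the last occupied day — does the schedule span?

3 days

The precedence chain requires at least 3 distinct days.
With at most 3 per day and 5 lectures, at least 2 days are needed.
3 works (last occupied day: Wed): for example HCI -> Mon, Graphics -> Mon, ML -> Tue, Physics -> Wed, Statistics -> Wed.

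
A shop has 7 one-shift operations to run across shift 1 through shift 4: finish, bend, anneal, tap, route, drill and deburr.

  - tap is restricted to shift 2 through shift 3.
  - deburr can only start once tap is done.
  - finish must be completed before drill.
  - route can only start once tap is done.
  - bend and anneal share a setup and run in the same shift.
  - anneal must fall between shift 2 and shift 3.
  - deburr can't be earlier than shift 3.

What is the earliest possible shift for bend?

shift 2

Bend must be in the same shift as anneal, which can't be before shift 2, so bend is at least shift 2; bend must be in the same shift as anneal, which can't be after shift 3, so bend is at most shift 3.
bend at shift 2 is achievable: tap -> shift 2, deburr -> shift 3, finish -> shift 1, drill -> shift 2, anneal -> shift 2, route -> shift 3, bend -> shift 2.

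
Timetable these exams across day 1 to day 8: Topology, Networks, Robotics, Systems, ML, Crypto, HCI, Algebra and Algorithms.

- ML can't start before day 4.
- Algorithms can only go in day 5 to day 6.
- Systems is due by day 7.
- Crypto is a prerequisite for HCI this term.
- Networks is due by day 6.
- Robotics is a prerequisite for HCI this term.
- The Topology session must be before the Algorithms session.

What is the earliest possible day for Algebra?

day 1

Algebra at day 1 is achievable: Systems -> day 1; ML -> day 4; Algorithms -> day 5; Crypto -> day 1; Networks -> day 1; Robotics -> day 1; Algebra -> day 1; HCI -> day 2; Topology -> day 1.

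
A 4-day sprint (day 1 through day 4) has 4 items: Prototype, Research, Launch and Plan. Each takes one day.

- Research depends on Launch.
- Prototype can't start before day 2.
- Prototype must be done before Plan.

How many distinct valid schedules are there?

18

Splitting on Prototype: it can be day 2 (12), day 3 (6). Listing each branch's schedules as (Research, Launch, Plan) by day number:
Prototype=day 2: (2,1,3) (2,1,4) (3,1,3) (3,1,4) (3,2,3) (3,2,4) (4,1,3) (4,1,4) (4,2,3) (4,2,4) (4,3,3) (4,3,4) — 12.
Prototype=day 3: (2,1,4) (3,1,4) (3,2,4) (4,1,4) (4,2,4) (4,3,4) — 6.
Summing: 12 + 6 = 18.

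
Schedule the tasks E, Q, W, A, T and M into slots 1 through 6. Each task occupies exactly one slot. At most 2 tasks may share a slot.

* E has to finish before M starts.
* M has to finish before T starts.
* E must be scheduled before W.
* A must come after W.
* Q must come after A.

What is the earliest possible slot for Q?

Precedence pushes Q to at least 4.
Q at 4 is achievable: W -> 2, Q -> 4, T -> 3, A -> 3, M -> 2, E -> 1.

4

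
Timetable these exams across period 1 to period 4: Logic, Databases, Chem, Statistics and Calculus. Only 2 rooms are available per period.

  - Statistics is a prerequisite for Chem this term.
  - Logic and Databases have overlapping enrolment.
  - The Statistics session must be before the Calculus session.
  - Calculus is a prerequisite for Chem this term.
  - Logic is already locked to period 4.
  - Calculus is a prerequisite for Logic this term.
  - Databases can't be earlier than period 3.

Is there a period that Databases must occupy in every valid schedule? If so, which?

Databases's window is period 3–period 4.
Logic is fixed at period 4, and Databases can't share a period with Logic.
So Databases must be period 3.

period 3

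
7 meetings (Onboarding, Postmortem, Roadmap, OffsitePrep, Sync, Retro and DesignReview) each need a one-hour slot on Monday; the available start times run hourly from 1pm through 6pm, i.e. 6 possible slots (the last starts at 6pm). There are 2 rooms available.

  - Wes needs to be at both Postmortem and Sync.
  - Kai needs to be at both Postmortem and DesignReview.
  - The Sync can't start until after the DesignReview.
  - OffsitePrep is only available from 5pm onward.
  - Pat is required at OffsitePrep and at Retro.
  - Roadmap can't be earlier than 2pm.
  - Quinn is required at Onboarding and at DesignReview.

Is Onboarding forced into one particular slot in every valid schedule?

No

Onboarding can be 1pm (e.g. Sync -> 3pm; Roadmap -> 2pm; OffsitePrep -> 5pm; Onboarding -> 1pm; Retro -> 3pm; DesignReview -> 2pm; Postmortem -> 1pm) or 2pm (e.g. OffsitePrep -> 5pm, Sync -> 3pm, DesignReview -> 1pm, Roadmap -> 2pm, Postmortem -> 4pm, Retro -> 1pm, Onboarding -> 2pm).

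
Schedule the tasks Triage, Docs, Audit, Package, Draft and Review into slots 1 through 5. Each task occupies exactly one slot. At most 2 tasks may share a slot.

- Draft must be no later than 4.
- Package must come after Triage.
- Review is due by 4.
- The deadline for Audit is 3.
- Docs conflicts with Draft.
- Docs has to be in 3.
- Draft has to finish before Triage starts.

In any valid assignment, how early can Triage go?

2

Precedence pushes Triage to at least 2; downstream work caps Triage at 4.
Triage at 2 is achievable: Package in 3, Docs in 3, Draft in 1, Review in 2, Audit in 1, Triage in 2.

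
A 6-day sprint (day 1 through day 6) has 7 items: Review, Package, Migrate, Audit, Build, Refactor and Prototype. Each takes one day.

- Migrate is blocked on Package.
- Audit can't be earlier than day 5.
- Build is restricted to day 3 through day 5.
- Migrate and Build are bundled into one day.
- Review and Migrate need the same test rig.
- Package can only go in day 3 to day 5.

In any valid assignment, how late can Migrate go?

day 5

Precedence pushes Migrate to at least day 4; Migrate must be in the same day as Build, which can't be after day 5, so Migrate is at most day 5.
Migrate at day 5 is achievable: Build -> day 5, Migrate -> day 5, Review -> day 1, Refactor -> day 1, Package -> day 3, Audit -> day 5, Prototype -> day 1.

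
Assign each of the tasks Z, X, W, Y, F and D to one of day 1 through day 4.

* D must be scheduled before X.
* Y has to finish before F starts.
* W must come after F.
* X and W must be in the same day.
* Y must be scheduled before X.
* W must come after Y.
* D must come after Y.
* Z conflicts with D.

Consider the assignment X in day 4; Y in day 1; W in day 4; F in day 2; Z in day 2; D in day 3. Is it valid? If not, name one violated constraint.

Yes, all constraints hold

X and W must be in the same day — holds.
W must come after Y — holds.
D must be scheduled before X — holds.
Y has to finish before F starts — holds.
Y must be scheduled before X — holds.
Z conflicts with D — holds.
W must come after F — holds.
D must come after Y — holds.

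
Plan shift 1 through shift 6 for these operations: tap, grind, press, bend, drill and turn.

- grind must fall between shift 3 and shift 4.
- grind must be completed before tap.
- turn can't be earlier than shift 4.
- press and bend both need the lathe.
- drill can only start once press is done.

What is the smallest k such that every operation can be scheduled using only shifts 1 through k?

4

The precedence chain requires at least 2 distinct shifts.
turn can't be placed before shift 4, so the schedule must run through at least shift 4.
4 works (last occupied shift: shift 4): for example drill=shift 2, tap=shift 4, press=shift 1, bend=shift 2, grind=shift 3, turn=shift 4.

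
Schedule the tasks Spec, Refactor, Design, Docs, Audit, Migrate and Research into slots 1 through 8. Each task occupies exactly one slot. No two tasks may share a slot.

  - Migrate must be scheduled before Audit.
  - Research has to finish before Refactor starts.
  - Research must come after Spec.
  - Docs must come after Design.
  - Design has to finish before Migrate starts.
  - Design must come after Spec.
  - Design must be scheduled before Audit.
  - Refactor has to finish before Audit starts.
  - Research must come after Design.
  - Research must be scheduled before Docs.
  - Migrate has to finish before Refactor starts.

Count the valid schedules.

56

Splitting on Spec: it can be 1 (49), 2 (7). Listing each branch's schedules as (Refactor, Design, Docs, Audit, Migrate, Research):
Spec=1: (5,2,6,7,3,4) (5,2,6,7,4,3) (5,2,6,8,3,4) (5,2,6,8,4,3) (5,2,7,6,3,4) (5,2,7,6,4,3) (5,2,7,8,3,4) (5,2,7,8,4,3) (5,2,8,6,3,4) (5,2,8,6,4,3) (5,2,8,7,3,4) (5,2,8,7,4,3) (6,2,4,7,5,3) (6,2,4,8,5,3) (6,2,5,7,3,4) (6,2,5,7,4,3) (6,2,5,8,3,4) (6,2,5,8,4,3) (6,2,7,8,3,4) (6,2,7,8,3,5) (6,2,7,8,4,3) (6,2,7,8,4,5) (6,2,7,8,5,3) (6,2,7,8,5,4) (6,2,8,7,3,4) (6,2,8,7,3,5) (6,2,8,7,4,3) (6,2,8,7,4,5) (6,2,8,7,5,3) (6,2,8,7,5,4) (6,3,7,8,4,5) (6,3,7,8,5,4) (6,3,8,7,4,5) (6,3,8,7,5,4) (7,2,4,8,5,3) (7,2,4,8,6,3) (7,2,5,8,3,4) (7,2,5,8,4,3) (7,2,5,8,6,3) (7,2,5,8,6,4) (7,2,6,8,3,4) (7,2,6,8,3,5) (7,2,6,8,4,3) (7,2,6,8,4,5) (7,2,6,8,5,3) (7,2,6,8,5,4) (7,3,5,8,6,4) (7,3,6,8,4,5) (7,3,6,8,5,4) — 49.
Spec=2: (6,3,7,8,4,5) (6,3,7,8,5,4) (6,3,8,7,4,5) (6,3,8,7,5,4) (7,3,5,8,6,4) (7,3,6,8,4,5) (7,3,6,8,5,4) — 7.
Summing: 49 + 7 = 56.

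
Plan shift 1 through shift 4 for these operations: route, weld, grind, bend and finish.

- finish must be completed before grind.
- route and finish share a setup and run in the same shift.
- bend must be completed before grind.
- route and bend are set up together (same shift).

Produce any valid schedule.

bend in shift 1; route in shift 1; finish in shift 1; grind in shift 2; weld in shift 1

Checking: bend(shift 1) before grind(shift 2); finish(shift 1) before grind(shift 2); route = bend = shift 1; route = finish = shift 1.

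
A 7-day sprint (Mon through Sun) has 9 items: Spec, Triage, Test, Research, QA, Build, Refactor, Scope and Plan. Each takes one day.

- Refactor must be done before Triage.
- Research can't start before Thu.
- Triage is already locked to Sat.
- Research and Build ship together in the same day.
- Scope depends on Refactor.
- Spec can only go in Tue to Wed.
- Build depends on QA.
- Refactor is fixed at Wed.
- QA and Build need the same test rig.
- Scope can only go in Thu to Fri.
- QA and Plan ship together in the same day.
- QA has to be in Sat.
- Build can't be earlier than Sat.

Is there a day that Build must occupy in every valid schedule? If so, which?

Sun

Build's window is Sat–Sun.
QA is fixed at Sat, and Build can't share a day with QA.
So Build must be Sun.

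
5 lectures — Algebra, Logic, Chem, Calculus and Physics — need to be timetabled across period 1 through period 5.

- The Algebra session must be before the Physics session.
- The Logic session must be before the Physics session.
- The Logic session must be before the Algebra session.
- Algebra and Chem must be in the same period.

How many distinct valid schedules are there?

50

Splitting on Algebra: it can be period 2 (15), period 3 (20), period 4 (15). Listing each branch's schedules as (Logic, Chem, Calculus, Physics) by period number:
Algebra=period 2: (1,2,1,3) (1,2,1,4) (1,2,1,5) (1,2,2,3) (1,2,2,4) (1,2,2,5) (1,2,3,3) (1,2,3,4) (1,2,3,5) (1,2,4,3) (1,2,4,4) (1,2,4,5) (1,2,5,3) (1,2,5,4) (1,2,5,5) — 15.
Algebra=period 3: (1,3,1,4) (1,3,1,5) (1,3,2,4) (1,3,2,5) (1,3,3,4) (1,3,3,5) (1,3,4,4) (1,3,4,5) (1,3,5,4) (1,3,5,5) (2,3,1,4) (2,3,1,5) (2,3,2,4) (2,3,2,5) (2,3,3,4) (2,3,3,5) (2,3,4,4) (2,3,4,5) (2,3,5,4) (2,3,5,5) — 20.
Algebra=period 4: (1,4,1,5) (1,4,2,5) (1,4,3,5) (1,4,4,5) (1,4,5,5) (2,4,1,5) (2,4,2,5) (2,4,3,5) (2,4,4,5) (2,4,5,5) (3,4,1,5) (3,4,2,5) (3,4,3,5) (3,4,4,5) (3,4,5,5) — 15.
Summing: 15 + 20 + 15 = 50.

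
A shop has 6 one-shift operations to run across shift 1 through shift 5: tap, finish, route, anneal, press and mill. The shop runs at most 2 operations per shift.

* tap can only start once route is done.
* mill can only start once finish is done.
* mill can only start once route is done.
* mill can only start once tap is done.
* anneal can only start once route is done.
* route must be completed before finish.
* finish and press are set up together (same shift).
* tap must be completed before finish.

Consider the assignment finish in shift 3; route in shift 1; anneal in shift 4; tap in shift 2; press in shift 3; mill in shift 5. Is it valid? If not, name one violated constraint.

The shop runs at most 2 operations per shift — holds.
mill can only start once tap is done — holds.
route must be completed before finish — holds.
finish and press are set up together (same shift) — holds.
mill can only start once route is done — holds.
anneal can only start once route is done — holds.
tap can only start once route is done — holds.
mill can only start once finish is done — holds.
tap must be completed before finish — holds.

Yes, all constraints hold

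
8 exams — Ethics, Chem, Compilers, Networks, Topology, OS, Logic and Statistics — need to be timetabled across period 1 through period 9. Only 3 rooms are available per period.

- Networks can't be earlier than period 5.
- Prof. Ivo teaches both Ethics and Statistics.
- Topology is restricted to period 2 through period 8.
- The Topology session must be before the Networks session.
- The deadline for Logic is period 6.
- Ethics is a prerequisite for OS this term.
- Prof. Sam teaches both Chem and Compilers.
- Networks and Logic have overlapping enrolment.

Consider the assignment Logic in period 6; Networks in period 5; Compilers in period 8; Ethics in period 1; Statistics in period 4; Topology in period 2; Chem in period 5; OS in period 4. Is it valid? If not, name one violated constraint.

Networks and Logic have overlapping enrolment — holds.
Only 3 rooms are available per period — holds.
Prof. Sam teaches both Chem and Compilers — holds.
The Topology session must be before the Networks session — holds.
Topology is restricted to period 2 through period 8 — holds.
Networks can't be earlier than period 5 — holds.
The deadline for Logic is period 6 — holds.
Prof. Ivo teaches both Ethics and Statistics — holds.
Ethics is a prerequisite for OS this term — holds.

Yes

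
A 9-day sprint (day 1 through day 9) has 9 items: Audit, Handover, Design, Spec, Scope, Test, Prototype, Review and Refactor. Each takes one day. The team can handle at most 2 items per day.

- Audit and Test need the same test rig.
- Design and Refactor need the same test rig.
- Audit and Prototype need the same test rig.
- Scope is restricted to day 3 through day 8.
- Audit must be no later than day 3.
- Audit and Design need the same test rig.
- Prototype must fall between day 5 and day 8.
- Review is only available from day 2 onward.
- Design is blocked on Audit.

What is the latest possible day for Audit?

day 3

Audit's own window allows nothing later than day 3.
Audit at day 3 is achievable: Scope=day 3; Handover=day 1; Spec=day 1; Design=day 4; Prototype=day 5; Review=day 2; Audit=day 3; Test=day 2; Refactor=day 5.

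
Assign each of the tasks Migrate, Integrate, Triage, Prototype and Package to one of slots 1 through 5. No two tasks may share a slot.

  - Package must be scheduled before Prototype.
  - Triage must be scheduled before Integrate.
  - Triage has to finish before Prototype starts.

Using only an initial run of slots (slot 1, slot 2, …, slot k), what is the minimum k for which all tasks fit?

5 slots

The precedence chain requires at least 2 distinct slots.
With at most 1 per slot and 5 tasks, at least 5 slots are needed.
5 works (last occupied slot: 5): for example Migrate -> 5; Triage -> 1; Package -> 2; Prototype -> 3; Integrate -> 4.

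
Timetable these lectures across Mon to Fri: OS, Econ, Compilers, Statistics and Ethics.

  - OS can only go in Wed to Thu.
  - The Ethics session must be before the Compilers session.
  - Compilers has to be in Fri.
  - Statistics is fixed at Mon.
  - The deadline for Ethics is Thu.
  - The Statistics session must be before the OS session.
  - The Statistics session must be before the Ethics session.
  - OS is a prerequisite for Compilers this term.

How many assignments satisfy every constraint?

30

Splitting on OS: it can be Wed (15), Thu (15). Listing each branch's schedules as (Econ, Compilers, Statistics, Ethics):
OS=Wed: (Mon,Fri,Mon,Tue) (Mon,Fri,Mon,Wed) (Mon,Fri,Mon,Thu) (Tue,Fri,Mon,Tue) (Tue,Fri,Mon,Wed) (Tue,Fri,Mon,Thu) (Wed,Fri,Mon,Tue) (Wed,Fri,Mon,Wed) (Wed,Fri,Mon,Thu) (Thu,Fri,Mon,Tue) (Thu,Fri,Mon,Wed) (Thu,Fri,Mon,Thu) (Fri,Fri,Mon,Tue) (Fri,Fri,Mon,Wed) (Fri,Fri,Mon,Thu) — 15.
OS=Thu: (Mon,Fri,Mon,Tue) (Mon,Fri,Mon,Wed) (Mon,Fri,Mon,Thu) (Tue,Fri,Mon,Tue) (Tue,Fri,Mon,Wed) (Tue,Fri,Mon,Thu) (Wed,Fri,Mon,Tue) (Wed,Fri,Mon,Wed) (Wed,Fri,Mon,Thu) (Thu,Fri,Mon,Tue) (Thu,Fri,Mon,Wed) (Thu,Fri,Mon,Thu) (Fri,Fri,Mon,Tue) (Fri,Fri,Mon,Wed) (Fri,Fri,Mon,Thu) — 15.
Summing: 15 + 15 = 30.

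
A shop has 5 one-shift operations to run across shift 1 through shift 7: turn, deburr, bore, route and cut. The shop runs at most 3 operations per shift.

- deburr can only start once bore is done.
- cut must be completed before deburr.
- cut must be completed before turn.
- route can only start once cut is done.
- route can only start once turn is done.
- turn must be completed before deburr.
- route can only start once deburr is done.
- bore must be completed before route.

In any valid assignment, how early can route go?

Precedence pushes route to at least shift 4.
route at shift 4 is achievable: bore -> shift 1, route -> shift 4, deburr -> shift 3, cut -> shift 1, turn -> shift 2.

shift 4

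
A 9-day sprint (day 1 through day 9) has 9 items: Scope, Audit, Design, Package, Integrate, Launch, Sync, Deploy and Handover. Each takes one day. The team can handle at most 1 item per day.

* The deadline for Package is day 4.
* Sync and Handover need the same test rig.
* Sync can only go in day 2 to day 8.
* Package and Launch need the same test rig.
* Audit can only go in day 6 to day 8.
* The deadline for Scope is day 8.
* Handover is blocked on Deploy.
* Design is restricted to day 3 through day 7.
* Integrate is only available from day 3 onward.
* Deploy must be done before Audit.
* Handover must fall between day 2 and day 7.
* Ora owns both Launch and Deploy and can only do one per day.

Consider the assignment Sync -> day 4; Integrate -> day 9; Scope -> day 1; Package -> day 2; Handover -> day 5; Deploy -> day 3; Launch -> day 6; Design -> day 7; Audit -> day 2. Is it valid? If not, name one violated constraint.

The deadline for Scope is day 8 — holds.
Ora owns both Launch and Deploy and can only do one per day — holds.
Sync and Handover need the same test rig — holds.
Handover must fall between day 2 and day 7 — holds.
Design is restricted to day 3 through day 7 — holds.
Deploy must be done before Audit — violated.
Handover is blocked on Deploy — holds.
Sync can only go in day 2 to day 8 — holds.
Integrate is only available from day 3 onward — holds.
Audit can only go in day 6 to day 8 — violated.
The deadline for Package is day 4 — holds.
The team can handle at most 1 item per day — violated.
Package and Launch need the same test rig — holds.

No. Audit can only go in day 6 to day 8 is not satisfied.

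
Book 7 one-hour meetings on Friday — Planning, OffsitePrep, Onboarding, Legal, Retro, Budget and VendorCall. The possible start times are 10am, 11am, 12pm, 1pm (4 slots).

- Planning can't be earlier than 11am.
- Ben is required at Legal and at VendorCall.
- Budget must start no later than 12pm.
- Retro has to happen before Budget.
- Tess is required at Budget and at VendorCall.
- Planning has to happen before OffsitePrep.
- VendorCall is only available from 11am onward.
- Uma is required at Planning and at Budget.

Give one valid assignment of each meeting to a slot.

Planning -> 11am; OffsitePrep -> 12pm; Budget -> 12pm; Onboarding -> 10am; Legal -> 10am; Retro -> 10am; VendorCall -> 11am

Checking: Retro(10am) before Budget(12pm); Planning(11am) before OffsitePrep(12pm); Budget(12pm) != VendorCall(11am); Planning(11am) != Budget(12pm); Legal(10am) != VendorCall(11am); VendorCall=11am in [11am,1pm]; Budget=12pm in [10am,12pm]; Planning=11am in [11am,1pm].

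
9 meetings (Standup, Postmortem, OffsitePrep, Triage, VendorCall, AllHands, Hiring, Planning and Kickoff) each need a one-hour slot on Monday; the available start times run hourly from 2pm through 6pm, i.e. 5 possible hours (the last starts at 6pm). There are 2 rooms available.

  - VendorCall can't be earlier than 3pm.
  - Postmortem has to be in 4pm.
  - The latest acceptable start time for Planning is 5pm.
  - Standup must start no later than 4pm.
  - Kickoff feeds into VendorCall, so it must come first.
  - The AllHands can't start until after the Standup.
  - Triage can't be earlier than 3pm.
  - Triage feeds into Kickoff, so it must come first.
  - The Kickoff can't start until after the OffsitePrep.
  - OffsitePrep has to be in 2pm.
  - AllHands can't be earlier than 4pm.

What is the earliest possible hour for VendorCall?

5pm

VendorCall is available from 3pm; precedence pushes VendorCall to at least 5pm.
VendorCall at 5pm is achievable: Standup=2pm; AllHands=5pm; Postmortem=4pm; Hiring=6pm; Triage=3pm; Kickoff=4pm; Planning=3pm; OffsitePrep=2pm; VendorCall=5pm.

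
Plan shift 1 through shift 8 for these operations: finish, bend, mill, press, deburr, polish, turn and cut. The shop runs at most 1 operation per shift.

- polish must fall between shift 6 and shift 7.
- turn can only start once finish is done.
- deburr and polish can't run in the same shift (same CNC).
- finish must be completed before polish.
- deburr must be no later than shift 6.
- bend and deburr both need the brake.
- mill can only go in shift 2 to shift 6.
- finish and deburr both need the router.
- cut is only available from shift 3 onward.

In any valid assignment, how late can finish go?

shift 6

Downstream work caps finish at shift 6.
finish at shift 6 is achievable: finish in shift 6, polish in shift 7, mill in shift 2, cut in shift 3, bend in shift 4, turn in shift 8, deburr in shift 1, press in shift 5.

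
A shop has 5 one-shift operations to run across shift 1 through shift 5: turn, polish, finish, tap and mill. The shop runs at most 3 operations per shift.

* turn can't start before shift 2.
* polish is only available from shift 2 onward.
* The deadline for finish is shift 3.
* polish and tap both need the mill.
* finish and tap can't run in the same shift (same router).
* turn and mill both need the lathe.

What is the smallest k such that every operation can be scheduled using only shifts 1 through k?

2 shifts

With at most 3 per shift and 5 operations, at least 2 shifts are needed.
turn can't be placed before shift 2, so the schedule must run through at least shift 2.
2 works (last occupied shift: shift 2): for example turn -> shift 2; tap -> shift 1; polish -> shift 2; mill -> shift 1; finish -> shift 2.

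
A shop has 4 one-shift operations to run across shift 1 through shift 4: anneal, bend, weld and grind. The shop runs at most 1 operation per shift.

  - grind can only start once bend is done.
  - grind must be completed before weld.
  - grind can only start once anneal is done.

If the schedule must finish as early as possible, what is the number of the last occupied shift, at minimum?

shift 4

The precedence chain requires at least 3 distinct shifts.
With at most 1 per shift and 4 operations, at least 4 shifts are needed.
4 works (last occupied shift: shift 4): for example anneal=shift 1, grind=shift 3, weld=shift 4, bend=shift 2.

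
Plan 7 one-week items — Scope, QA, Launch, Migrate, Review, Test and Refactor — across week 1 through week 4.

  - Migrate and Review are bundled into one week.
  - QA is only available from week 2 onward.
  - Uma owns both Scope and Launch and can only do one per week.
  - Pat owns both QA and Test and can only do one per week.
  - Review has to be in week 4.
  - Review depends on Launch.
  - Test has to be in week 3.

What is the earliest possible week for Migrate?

week 4

Migrate must be in the same week as Review, which can't be before week 4, so Migrate is at least week 4.
Migrate at week 4 is achievable: QA in week 2; Launch in week 1; Test in week 3; Refactor in week 1; Review in week 4; Scope in week 2; Migrate in week 4.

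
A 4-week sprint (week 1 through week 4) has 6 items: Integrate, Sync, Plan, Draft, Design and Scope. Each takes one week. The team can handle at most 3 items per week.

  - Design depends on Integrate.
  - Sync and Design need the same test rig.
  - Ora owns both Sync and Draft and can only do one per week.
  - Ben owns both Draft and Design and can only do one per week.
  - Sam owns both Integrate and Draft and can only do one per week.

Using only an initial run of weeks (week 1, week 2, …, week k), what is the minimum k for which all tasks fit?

3

The precedence chain requires at least 2 distinct weeks.
With at most 3 per week and 6 tasks, at least 2 weeks are needed.
Could 2 weeks be enough, i.e. nothing placed later than week 2? No: Design must come after Integrate (at week 1 or later) → {week 2}; Draft can't share with Design (week 2) → {week 1}; Sync can't share with Design (week 2) → {week 1}; Draft can't share with Sync (week 1) → nothing is left.
So 2 weeks is not enough.
3 works (last occupied week: week 3): for example Integrate -> week 1, Scope -> week 2, Sync -> week 1, Draft -> week 3, Plan -> week 1, Design -> week 2.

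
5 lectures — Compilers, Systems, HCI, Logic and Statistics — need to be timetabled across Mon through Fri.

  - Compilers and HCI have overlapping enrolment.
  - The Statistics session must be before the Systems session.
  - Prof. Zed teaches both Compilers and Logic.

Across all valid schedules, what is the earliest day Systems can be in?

Tue

Precedence pushes Systems to at least Tue.
Systems at Tue is achievable: Statistics=Mon; Logic=Tue; Systems=Tue; Compilers=Mon; HCI=Tue.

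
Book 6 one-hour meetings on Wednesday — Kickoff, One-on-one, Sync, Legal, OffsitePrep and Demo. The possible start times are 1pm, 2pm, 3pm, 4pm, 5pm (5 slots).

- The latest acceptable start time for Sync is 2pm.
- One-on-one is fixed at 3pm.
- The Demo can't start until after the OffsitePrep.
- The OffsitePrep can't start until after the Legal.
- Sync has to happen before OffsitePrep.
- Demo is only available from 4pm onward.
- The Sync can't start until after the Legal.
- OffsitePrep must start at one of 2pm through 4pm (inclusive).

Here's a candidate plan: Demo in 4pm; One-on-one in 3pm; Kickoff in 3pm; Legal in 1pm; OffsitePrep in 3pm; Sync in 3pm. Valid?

No. The latest acceptable start time for Sync is 2pm is not satisfied.

The Sync can't start until after the Legal — holds.
The OffsitePrep can't start until after the Legal — holds.
The Demo can't start until after the OffsitePrep — holds.
Sync has to happen before OffsitePrep — violated.
The latest acceptable start time for Sync is 2pm — violated.
One-on-one is fixed at 3pm — holds.
OffsitePrep must start at one of 2pm through 4pm (inclusive) — holds.
Demo is only available from 4pm onward — holds.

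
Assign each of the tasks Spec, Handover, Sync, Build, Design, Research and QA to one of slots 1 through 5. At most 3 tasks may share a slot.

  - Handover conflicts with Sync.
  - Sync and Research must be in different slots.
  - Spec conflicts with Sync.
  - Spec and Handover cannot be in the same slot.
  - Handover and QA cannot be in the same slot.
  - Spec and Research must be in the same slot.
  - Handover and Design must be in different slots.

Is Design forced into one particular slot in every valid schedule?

No

Design can be 1 (e.g. Spec -> 1; Design -> 1; Research -> 1; Build -> 2; Sync -> 3; Handover -> 2; QA -> 3) or 2 (e.g. Spec=1, Research=1, Design=2, Sync=2, QA=2, Handover=3, Build=1).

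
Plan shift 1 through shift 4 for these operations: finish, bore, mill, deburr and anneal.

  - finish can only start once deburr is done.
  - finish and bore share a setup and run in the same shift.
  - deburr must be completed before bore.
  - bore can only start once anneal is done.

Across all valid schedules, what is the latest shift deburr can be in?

shift 3

Downstream work caps deburr at shift 3.
deburr at shift 3 is achievable: deburr in shift 3, anneal in shift 1, bore in shift 4, mill in shift 1, finish in shift 4.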